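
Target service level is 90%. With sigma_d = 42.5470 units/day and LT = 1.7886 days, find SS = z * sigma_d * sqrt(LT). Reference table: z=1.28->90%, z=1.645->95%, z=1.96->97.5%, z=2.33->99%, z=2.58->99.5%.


From the table, SL = 90% corresponds to z = 1.28
sqrt(LT) = sqrt(1.7886) = 1.3374
SS = 1.28 * 42.5470 * 1.3374 = 72.8342

72.8342 units


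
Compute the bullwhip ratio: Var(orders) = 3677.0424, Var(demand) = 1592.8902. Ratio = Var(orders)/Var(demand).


BW = 3677.0424 / 1592.8902 = 2.3084

2.3084


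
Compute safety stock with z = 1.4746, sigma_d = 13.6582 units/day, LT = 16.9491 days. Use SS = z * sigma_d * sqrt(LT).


sqrt(LT) = sqrt(16.9491) = 4.1169
SS = 1.4746 * 13.6582 * 4.1169 = 82.9165

82.9165 units


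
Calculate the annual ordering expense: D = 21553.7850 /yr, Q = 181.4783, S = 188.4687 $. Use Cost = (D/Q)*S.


Number of orders = D/Q = 118.7678
Cost = 118.7678 * 188.4687 = 22384.0197

22384.0197 $/yr


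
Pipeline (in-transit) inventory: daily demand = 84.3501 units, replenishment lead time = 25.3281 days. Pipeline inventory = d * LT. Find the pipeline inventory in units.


Pipeline = 84.3501 * 25.3281 = 2136.4278

2136.4278 units


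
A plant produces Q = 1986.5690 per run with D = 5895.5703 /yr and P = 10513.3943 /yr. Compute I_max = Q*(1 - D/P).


D/P = 0.5608
1 - D/P = 0.4392
I_max = 1986.5690 * 0.4392 = 872.5656

872.5656 units


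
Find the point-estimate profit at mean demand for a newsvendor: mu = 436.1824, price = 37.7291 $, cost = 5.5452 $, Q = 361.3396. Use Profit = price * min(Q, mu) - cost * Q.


Sales at mu = min(361.3396, 436.1824) = 361.3396
Revenue = 37.7291 * 361.3396 = 13633.0179
Total cost = 5.5452 * 361.3396 = 2003.7003
Profit = 13633.0179 - 2003.7003 = 11629.3176

11629.3176 $


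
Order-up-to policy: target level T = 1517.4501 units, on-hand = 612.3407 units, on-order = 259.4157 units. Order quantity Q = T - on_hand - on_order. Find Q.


Inventory position = OH + OO = 612.3407 + 259.4157 = 871.7564
Q = 1517.4501 - 871.7564 = 645.6937

645.6937 units


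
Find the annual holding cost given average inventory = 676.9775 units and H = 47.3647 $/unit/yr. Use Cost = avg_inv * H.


Cost = 676.9775 * 47.3647 = 32064.8362

32064.8362 $/yr


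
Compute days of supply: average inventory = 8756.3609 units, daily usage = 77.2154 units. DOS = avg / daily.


DOS = 8756.3609 / 77.2154 = 113.4017

113.4017 days


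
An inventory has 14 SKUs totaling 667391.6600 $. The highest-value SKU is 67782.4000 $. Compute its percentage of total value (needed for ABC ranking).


Top item = 67782.4000
Total = 667391.6600
Percentage = 67782.4000 / 667391.6600 * 100 = 10.1563

10.1563%


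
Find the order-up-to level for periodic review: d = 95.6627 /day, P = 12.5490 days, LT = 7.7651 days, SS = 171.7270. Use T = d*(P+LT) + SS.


P + LT = 20.3141
d*(P+LT) = 95.6627 * 20.3141 = 1943.3017
T = 1943.3017 + 171.7270 = 2115.0287

2115.0287 units


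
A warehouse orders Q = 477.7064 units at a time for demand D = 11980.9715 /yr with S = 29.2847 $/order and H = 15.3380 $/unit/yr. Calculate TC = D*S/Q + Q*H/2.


Ordering cost = D*S/Q = 734.4661
Holding cost = Q*H/2 = 3663.5304
TC = 734.4661 + 3663.5304 = 4397.9965

4397.9965 $/yr


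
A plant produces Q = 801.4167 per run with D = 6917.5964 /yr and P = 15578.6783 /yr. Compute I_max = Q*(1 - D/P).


D/P = 0.4440
1 - D/P = 0.5560
I_max = 801.4167 * 0.5560 = 445.5536

445.5536 units


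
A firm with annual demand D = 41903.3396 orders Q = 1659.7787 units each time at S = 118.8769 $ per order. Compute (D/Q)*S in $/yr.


Number of orders = D/Q = 25.2463
Cost = 25.2463 * 118.8769 = 3001.2068

3001.2068 $/yr


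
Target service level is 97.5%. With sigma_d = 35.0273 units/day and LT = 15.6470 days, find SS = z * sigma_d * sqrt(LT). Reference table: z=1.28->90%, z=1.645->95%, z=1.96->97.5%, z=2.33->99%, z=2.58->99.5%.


From the table, SL = 97.5% corresponds to z = 1.96
sqrt(LT) = sqrt(15.6470) = 3.9556
SS = 1.96 * 35.0273 * 3.9556 = 271.5678

271.5678 units


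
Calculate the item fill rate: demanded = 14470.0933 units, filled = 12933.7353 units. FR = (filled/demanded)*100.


FR = 12933.7353 / 14470.0933 * 100 = 89.3825

89.3825%


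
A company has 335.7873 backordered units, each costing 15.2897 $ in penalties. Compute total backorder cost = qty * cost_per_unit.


Total = 335.7873 * 15.2897 = 5134.0871

5134.0871 $


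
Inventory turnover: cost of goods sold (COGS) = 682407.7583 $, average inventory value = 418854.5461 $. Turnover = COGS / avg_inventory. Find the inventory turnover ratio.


Turnover = 682407.7583 / 418854.5461 = 1.6292

1.6292


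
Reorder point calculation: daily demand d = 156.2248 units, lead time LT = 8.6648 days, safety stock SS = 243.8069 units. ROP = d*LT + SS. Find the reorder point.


d*LT = 156.2248 * 8.6648 = 1353.6566
ROP = 1353.6566 + 243.8069 = 1597.4635

1597.4635 units


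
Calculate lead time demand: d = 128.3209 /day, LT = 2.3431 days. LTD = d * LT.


LTD = 128.3209 * 2.3431 = 300.6687

300.6687 units


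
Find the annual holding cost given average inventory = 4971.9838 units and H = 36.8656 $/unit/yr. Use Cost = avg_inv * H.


Cost = 4971.9838 * 36.8656 = 183295.1660

183295.1660 $/yr


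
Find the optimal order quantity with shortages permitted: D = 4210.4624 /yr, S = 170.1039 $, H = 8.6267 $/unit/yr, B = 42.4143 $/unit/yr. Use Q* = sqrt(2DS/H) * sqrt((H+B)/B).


sqrt(2DS/H) = 407.4879
sqrt((H+B)/B) = 1.0970
Q* = 407.4879 * 1.0970 = 447.0109

447.0109 units


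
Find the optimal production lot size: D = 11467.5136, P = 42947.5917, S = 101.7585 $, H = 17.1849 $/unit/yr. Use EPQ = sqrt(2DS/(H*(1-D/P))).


1 - D/P = 1 - 0.2670 = 0.7330
H*(1-D/P) = 12.5963
2DS = 2333833.9653
EPQ = sqrt(185278.8990) = 430.4404

430.4404 units


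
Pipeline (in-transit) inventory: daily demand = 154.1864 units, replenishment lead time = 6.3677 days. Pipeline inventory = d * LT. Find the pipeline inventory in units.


Pipeline = 154.1864 * 6.3677 = 981.8127

981.8127 units


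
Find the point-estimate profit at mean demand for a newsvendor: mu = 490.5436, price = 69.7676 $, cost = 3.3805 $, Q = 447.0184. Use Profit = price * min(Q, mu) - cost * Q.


Sales at mu = min(447.0184, 490.5436) = 447.0184
Revenue = 69.7676 * 447.0184 = 31187.4009
Total cost = 3.3805 * 447.0184 = 1511.1457
Profit = 31187.4009 - 1511.1457 = 29676.2552

29676.2552 $


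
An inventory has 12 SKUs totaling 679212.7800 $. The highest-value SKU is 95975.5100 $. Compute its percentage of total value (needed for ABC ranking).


Top item = 95975.5100
Total = 679212.7800
Percentage = 95975.5100 / 679212.7800 * 100 = 14.1304

14.1304%


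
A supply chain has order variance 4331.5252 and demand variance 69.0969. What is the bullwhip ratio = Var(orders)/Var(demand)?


BW = 4331.5252 / 69.0969 = 62.6877

62.6877


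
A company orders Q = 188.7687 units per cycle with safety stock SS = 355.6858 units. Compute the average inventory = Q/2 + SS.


Q/2 = 94.3843
Avg = 94.3843 + 355.6858 = 450.0701

450.0701 units


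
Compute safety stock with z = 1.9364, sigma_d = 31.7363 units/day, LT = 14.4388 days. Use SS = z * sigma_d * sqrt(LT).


sqrt(LT) = sqrt(14.4388) = 3.7998
SS = 1.9364 * 31.7363 * 3.7998 = 233.5161

233.5161 units


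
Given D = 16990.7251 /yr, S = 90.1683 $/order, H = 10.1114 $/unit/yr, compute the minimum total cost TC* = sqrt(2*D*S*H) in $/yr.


2*D*S*H = 30981831.0857
TC* = sqrt(30981831.0857) = 5566.1325

5566.1325 $/yr


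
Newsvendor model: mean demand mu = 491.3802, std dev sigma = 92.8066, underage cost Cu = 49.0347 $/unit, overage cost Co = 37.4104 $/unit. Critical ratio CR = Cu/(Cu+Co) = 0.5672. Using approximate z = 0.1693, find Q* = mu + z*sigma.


CR = Cu/(Cu+Co) = 49.0347/(49.0347+37.4104) = 0.5672
z = 0.1693
Q* = 491.3802 + 0.1693 * 92.8066 = 507.0924

507.0924 units


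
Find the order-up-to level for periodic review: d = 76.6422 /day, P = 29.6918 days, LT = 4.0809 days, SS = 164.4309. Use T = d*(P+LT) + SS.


P + LT = 33.7727
d*(P+LT) = 76.6422 * 33.7727 = 2588.4140
T = 2588.4140 + 164.4309 = 2752.8449

2752.8449 units


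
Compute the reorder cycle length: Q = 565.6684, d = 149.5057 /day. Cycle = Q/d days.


Cycle = 565.6684 / 149.5057 = 3.7836

3.7836 days


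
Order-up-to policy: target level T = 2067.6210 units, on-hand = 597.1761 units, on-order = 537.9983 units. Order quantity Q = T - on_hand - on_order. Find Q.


Inventory position = OH + OO = 597.1761 + 537.9983 = 1135.1744
Q = 2067.6210 - 1135.1744 = 932.4466

932.4466 units


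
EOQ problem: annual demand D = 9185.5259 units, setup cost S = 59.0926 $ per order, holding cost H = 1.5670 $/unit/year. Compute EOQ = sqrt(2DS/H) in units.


2*D*S = 2 * 9185.5259 * 59.0926 = 1085593.2156
2*D*S/H = 692784.4388
EOQ = sqrt(692784.4388) = 832.3367

832.3367 units


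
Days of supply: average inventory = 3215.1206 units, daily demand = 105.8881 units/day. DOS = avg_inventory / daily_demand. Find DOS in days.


DOS = 3215.1206 / 105.8881 = 30.3634

30.3634 days


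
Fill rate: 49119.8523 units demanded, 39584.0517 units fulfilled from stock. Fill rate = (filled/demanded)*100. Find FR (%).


FR = 39584.0517 / 49119.8523 * 100 = 80.5867

80.5867%


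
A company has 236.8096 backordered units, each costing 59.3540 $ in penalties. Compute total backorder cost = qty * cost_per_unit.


Total = 236.8096 * 59.3540 = 14055.5970

14055.5970 $


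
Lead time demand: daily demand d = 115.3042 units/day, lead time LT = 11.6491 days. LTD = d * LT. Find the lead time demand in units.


LTD = 115.3042 * 11.6491 = 1343.1902

1343.1902 units


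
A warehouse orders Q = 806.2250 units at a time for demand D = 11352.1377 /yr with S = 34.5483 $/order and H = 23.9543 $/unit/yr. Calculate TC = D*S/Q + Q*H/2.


Ordering cost = D*S/Q = 486.4610
Holding cost = Q*H/2 = 9656.2778
TC = 486.4610 + 9656.2778 = 10142.7388

10142.7388 $/yr


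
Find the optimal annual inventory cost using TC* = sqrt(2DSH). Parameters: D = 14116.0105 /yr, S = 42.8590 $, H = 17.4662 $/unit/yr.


2*D*S*H = 21134035.4195
TC* = sqrt(21134035.4195) = 4597.1769

4597.1769 $/yr


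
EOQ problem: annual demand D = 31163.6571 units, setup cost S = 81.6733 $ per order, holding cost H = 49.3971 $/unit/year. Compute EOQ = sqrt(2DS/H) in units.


2*D*S = 2 * 31163.6571 * 81.6733 = 5090477.4309
2*D*S/H = 103052.1515
EOQ = sqrt(103052.1515) = 321.0174

321.0174 units


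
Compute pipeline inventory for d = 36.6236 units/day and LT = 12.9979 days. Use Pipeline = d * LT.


Pipeline = 36.6236 * 12.9979 = 476.0299

476.0299 units


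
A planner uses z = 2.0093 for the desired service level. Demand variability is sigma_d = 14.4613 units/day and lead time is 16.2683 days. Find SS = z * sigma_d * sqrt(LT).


sqrt(LT) = sqrt(16.2683) = 4.0334
SS = 2.0093 * 14.4613 * 4.0334 = 117.1988

117.1988 units


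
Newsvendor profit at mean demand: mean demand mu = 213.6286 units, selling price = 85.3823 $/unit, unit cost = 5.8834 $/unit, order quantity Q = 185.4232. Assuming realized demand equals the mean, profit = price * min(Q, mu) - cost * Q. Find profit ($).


Sales at mu = min(185.4232, 213.6286) = 185.4232
Revenue = 85.3823 * 185.4232 = 15831.8593
Total cost = 5.8834 * 185.4232 = 1090.9189
Profit = 15831.8593 - 1090.9189 = 14740.9404

14740.9404 $


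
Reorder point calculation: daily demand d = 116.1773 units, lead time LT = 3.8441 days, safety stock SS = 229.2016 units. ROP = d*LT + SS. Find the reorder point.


d*LT = 116.1773 * 3.8441 = 446.5972
ROP = 446.5972 + 229.2016 = 675.7988

675.7988 units


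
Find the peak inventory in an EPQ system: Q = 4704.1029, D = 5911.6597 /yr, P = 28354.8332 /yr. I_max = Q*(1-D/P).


D/P = 0.2085
1 - D/P = 0.7915
I_max = 4704.1029 * 0.7915 = 3723.3510

3723.3510 units


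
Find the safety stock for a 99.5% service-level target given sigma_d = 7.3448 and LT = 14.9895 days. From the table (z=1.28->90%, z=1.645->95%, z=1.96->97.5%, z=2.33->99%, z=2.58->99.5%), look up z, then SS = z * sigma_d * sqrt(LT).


From the table, SL = 99.5% corresponds to z = 2.58
sqrt(LT) = sqrt(14.9895) = 3.8716
SS = 2.58 * 7.3448 * 3.8716 = 73.3657

73.3657 units


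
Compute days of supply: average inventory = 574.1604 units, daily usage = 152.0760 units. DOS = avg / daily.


DOS = 574.1604 / 152.0760 = 3.7755

3.7755 days


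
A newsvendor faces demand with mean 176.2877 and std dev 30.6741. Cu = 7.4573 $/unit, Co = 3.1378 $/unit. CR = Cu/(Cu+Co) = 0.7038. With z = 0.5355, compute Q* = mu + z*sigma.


CR = Cu/(Cu+Co) = 7.4573/(7.4573+3.1378) = 0.7038
z = 0.5355
Q* = 176.2877 + 0.5355 * 30.6741 = 192.7137

192.7137 units


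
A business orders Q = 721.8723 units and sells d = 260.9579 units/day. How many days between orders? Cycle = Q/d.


Cycle = 721.8723 / 260.9579 = 2.7662

2.7662 days


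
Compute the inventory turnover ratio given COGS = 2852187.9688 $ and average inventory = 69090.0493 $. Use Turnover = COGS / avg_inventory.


Turnover = 2852187.9688 / 69090.0493 = 41.2822

41.2822


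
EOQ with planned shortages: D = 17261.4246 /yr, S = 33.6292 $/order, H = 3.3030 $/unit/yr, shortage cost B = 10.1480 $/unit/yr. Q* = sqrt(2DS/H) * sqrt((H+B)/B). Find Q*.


sqrt(2DS/H) = 592.8670
sqrt((H+B)/B) = 1.1513
Q* = 592.8670 * 1.1513 = 682.5655

682.5655 units


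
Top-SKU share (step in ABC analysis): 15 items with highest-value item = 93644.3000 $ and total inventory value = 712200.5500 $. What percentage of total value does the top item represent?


Top item = 93644.3000
Total = 712200.5500
Percentage = 93644.3000 / 712200.5500 * 100 = 13.1486

13.1486%


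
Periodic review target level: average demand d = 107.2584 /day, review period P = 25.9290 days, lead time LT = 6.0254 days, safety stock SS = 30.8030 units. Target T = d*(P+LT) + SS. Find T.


P + LT = 31.9544
d*(P+LT) = 107.2584 * 31.9544 = 3427.3778
T = 3427.3778 + 30.8030 = 3458.1808

3458.1808 units


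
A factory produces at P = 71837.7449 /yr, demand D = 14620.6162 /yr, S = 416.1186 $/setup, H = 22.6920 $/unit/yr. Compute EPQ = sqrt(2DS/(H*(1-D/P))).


1 - D/P = 1 - 0.2035 = 0.7965
H*(1-D/P) = 18.0737
2DS = 12167820.6886
EPQ = sqrt(673234.9550) = 820.5090

820.5090 units


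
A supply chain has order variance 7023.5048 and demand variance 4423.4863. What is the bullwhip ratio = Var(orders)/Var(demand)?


BW = 7023.5048 / 4423.4863 = 1.5878

1.5878


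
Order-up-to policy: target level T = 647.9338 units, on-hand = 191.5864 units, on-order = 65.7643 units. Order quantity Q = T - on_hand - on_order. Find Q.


Inventory position = OH + OO = 191.5864 + 65.7643 = 257.3507
Q = 647.9338 - 257.3507 = 390.5831

390.5831 units


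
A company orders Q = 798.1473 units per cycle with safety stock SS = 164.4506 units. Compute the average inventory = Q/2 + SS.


Q/2 = 399.0736
Avg = 399.0736 + 164.4506 = 563.5242

563.5242 units


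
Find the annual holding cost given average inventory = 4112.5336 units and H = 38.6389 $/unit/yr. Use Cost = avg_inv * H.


Cost = 4112.5336 * 38.6389 = 158903.7745

158903.7745 $/yr


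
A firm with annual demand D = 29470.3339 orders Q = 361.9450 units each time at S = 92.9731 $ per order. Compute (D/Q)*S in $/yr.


Number of orders = D/Q = 81.4221
Cost = 81.4221 * 92.9731 = 7570.0681

7570.0681 $/yr


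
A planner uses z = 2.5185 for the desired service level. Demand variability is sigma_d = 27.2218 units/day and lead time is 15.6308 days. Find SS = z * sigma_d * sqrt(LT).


sqrt(LT) = sqrt(15.6308) = 3.9536
SS = 2.5185 * 27.2218 * 3.9536 = 271.0500

271.0500 units


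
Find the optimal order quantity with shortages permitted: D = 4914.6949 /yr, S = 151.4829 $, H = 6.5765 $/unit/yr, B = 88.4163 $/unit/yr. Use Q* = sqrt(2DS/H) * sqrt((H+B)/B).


sqrt(2DS/H) = 475.8255
sqrt((H+B)/B) = 1.0365
Q* = 475.8255 * 1.0365 = 493.2043

493.2043 units


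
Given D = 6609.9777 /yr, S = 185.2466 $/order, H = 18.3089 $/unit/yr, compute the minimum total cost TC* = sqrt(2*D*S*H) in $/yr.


2*D*S*H = 44837613.4280
TC* = sqrt(44837613.4280) = 6696.0894

6696.0894 $/yr


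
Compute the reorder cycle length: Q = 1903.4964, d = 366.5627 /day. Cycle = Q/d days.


Cycle = 1903.4964 / 366.5627 = 5.1928

5.1928 days


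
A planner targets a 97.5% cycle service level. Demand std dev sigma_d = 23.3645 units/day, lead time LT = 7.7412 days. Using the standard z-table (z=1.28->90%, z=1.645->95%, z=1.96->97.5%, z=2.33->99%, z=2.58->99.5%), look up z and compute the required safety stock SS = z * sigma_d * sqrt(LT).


From the table, SL = 97.5% corresponds to z = 1.96
sqrt(LT) = sqrt(7.7412) = 2.7823
SS = 1.96 * 23.3645 * 2.7823 = 127.4139

127.4139 units


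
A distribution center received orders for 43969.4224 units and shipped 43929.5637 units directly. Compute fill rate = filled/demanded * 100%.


FR = 43929.5637 / 43969.4224 * 100 = 99.9093

99.9093%


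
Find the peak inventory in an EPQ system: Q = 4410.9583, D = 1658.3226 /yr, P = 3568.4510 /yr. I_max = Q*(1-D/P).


D/P = 0.4647
1 - D/P = 0.5353
I_max = 4410.9583 * 0.5353 = 2361.1076

2361.1076 units


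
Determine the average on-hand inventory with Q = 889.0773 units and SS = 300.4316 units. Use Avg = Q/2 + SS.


Q/2 = 444.5387
Avg = 444.5387 + 300.4316 = 744.9703

744.9703 units


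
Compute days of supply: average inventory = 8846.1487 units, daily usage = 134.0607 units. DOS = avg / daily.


DOS = 8846.1487 / 134.0607 = 65.9861

65.9861 days


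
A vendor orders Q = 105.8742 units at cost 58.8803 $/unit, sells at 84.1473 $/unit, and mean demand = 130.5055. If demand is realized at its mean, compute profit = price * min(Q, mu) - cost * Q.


Sales at mu = min(105.8742, 130.5055) = 105.8742
Revenue = 84.1473 * 105.8742 = 8909.0281
Total cost = 58.8803 * 105.8742 = 6233.9047
Profit = 8909.0281 - 6233.9047 = 2675.1234

2675.1234 $


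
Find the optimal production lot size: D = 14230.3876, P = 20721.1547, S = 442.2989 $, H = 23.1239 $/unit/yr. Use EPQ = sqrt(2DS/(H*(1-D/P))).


1 - D/P = 1 - 0.6868 = 0.3132
H*(1-D/P) = 7.2434
2DS = 12588169.5641
EPQ = sqrt(1737878.5728) = 1318.2862

1318.2862 units


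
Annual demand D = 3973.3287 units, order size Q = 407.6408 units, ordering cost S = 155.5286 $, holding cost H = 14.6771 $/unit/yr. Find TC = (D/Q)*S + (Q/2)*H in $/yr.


Ordering cost = D*S/Q = 1515.9578
Holding cost = Q*H/2 = 2991.4924
TC = 1515.9578 + 2991.4924 = 4507.4502

4507.4502 $/yr


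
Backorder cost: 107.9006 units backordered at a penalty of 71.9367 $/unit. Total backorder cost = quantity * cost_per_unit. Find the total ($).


Total = 107.9006 * 71.9367 = 7762.0131

7762.0131 $


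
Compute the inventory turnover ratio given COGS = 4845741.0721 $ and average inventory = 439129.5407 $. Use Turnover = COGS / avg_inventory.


Turnover = 4845741.0721 / 439129.5407 = 11.0349

11.0349


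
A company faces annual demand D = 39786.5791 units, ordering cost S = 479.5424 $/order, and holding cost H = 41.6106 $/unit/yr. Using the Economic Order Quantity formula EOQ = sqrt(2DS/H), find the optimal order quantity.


2*D*S = 2 * 39786.5791 * 479.5424 = 38158703.2588
2*D*S/H = 917042.8511
EOQ = sqrt(917042.8511) = 957.6235

957.6235 units


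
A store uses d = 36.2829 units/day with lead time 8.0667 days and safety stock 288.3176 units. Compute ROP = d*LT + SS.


d*LT = 36.2829 * 8.0667 = 292.6833
ROP = 292.6833 + 288.3176 = 581.0009

581.0009 units


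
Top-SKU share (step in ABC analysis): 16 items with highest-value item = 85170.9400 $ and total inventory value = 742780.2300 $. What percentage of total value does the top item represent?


Top item = 85170.9400
Total = 742780.2300
Percentage = 85170.9400 / 742780.2300 * 100 = 11.4665

11.4665%


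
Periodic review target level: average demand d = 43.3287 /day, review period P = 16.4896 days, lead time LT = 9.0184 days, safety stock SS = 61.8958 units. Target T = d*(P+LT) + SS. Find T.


P + LT = 25.5080
d*(P+LT) = 43.3287 * 25.5080 = 1105.2285
T = 1105.2285 + 61.8958 = 1167.1243

1167.1243 units


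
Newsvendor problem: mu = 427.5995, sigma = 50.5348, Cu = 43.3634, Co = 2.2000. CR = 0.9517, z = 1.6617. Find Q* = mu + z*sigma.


CR = Cu/(Cu+Co) = 43.3634/(43.3634+2.2000) = 0.9517
z = 1.6617
Q* = 427.5995 + 1.6617 * 50.5348 = 511.5732

511.5732 units


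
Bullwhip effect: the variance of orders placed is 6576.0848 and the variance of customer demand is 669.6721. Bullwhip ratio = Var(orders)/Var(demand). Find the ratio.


BW = 6576.0848 / 669.6721 = 9.8199

9.8199


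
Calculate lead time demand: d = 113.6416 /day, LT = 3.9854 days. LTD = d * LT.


LTD = 113.6416 * 3.9854 = 452.9072

452.9072 units


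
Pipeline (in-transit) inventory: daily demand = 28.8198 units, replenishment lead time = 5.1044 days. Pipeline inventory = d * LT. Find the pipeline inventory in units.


Pipeline = 28.8198 * 5.1044 = 147.1078

147.1078 units


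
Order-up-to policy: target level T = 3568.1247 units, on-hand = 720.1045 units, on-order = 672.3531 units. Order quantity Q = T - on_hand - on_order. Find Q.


Inventory position = OH + OO = 720.1045 + 672.3531 = 1392.4576
Q = 3568.1247 - 1392.4576 = 2175.6671

2175.6671 units


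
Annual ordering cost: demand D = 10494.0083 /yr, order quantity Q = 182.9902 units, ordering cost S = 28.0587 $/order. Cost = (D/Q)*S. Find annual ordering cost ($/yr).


Number of orders = D/Q = 57.3474
Cost = 57.3474 * 28.0587 = 1609.0929

1609.0929 $/yr


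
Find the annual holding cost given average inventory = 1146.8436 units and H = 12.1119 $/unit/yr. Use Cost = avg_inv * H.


Cost = 1146.8436 * 12.1119 = 13890.4550

13890.4550 $/yr


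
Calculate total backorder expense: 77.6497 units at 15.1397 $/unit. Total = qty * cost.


Total = 77.6497 * 15.1397 = 1175.5932

1175.5932 $


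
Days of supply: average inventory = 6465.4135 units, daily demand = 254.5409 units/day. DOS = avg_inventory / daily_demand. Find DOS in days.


DOS = 6465.4135 / 254.5409 = 25.4003

25.4003 days


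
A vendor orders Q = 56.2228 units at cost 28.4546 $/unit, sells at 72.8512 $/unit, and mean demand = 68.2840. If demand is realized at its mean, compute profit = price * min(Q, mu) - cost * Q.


Sales at mu = min(56.2228, 68.2840) = 56.2228
Revenue = 72.8512 * 56.2228 = 4095.8984
Total cost = 28.4546 * 56.2228 = 1599.7973
Profit = 4095.8984 - 1599.7973 = 2496.1012

2496.1012 $


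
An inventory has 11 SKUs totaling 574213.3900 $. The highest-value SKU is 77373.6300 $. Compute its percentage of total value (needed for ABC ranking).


Top item = 77373.6300
Total = 574213.3900
Percentage = 77373.6300 / 574213.3900 * 100 = 13.4747

13.4747%


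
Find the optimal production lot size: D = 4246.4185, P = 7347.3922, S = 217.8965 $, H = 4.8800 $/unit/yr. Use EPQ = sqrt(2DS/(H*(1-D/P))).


1 - D/P = 1 - 0.5779 = 0.4221
H*(1-D/P) = 2.0596
2DS = 1850559.4574
EPQ = sqrt(898500.5789) = 947.8927

947.8927 units


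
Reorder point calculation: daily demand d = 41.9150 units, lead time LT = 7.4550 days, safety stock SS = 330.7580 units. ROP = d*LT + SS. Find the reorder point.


d*LT = 41.9150 * 7.4550 = 312.4763
ROP = 312.4763 + 330.7580 = 643.2343

643.2343 units


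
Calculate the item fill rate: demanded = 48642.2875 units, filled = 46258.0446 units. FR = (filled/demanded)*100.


FR = 46258.0446 / 48642.2875 * 100 = 95.0984

95.0984%


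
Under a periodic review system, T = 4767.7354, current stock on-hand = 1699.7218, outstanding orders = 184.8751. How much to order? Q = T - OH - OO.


Inventory position = OH + OO = 1699.7218 + 184.8751 = 1884.5969
Q = 4767.7354 - 1884.5969 = 2883.1385

2883.1385 units


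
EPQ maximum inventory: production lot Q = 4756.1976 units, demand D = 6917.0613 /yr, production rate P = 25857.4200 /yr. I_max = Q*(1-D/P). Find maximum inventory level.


D/P = 0.2675
1 - D/P = 0.7325
I_max = 4756.1976 * 0.7325 = 3483.8777

3483.8777 units


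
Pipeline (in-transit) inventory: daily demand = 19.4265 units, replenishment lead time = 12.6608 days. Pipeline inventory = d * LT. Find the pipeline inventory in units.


Pipeline = 19.4265 * 12.6608 = 245.9550

245.9550 units


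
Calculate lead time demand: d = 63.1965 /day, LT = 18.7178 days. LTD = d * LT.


LTD = 63.1965 * 18.7178 = 1182.8994

1182.8994 units


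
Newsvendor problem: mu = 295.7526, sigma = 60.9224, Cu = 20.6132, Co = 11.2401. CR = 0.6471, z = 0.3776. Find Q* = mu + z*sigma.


CR = Cu/(Cu+Co) = 20.6132/(20.6132+11.2401) = 0.6471
z = 0.3776
Q* = 295.7526 + 0.3776 * 60.9224 = 318.7569

318.7569 units


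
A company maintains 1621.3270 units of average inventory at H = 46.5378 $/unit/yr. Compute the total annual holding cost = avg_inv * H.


Cost = 1621.3270 * 46.5378 = 75452.9917

75452.9917 $/yr


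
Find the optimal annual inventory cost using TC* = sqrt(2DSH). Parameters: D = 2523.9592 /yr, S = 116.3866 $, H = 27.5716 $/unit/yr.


2*D*S*H = 16198592.3607
TC* = sqrt(16198592.3607) = 4024.7475

4024.7475 $/yr


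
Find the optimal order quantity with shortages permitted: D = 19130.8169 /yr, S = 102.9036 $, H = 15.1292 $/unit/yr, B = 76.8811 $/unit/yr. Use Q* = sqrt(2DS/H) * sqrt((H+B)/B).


sqrt(2DS/H) = 510.1396
sqrt((H+B)/B) = 1.0940
Q* = 510.1396 * 1.0940 = 558.0813

558.0813 units


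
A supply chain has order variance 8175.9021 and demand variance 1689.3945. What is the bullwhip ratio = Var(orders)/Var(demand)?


BW = 8175.9021 / 1689.3945 = 4.8395

4.8395


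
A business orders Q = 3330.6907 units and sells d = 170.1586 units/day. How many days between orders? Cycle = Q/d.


Cycle = 3330.6907 / 170.1586 = 19.5740

19.5740 days


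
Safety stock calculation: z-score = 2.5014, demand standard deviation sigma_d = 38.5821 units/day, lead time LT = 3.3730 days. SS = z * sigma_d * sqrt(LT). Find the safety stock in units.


sqrt(LT) = sqrt(3.3730) = 1.8366
SS = 2.5014 * 38.5821 * 1.8366 = 177.2463

177.2463 units


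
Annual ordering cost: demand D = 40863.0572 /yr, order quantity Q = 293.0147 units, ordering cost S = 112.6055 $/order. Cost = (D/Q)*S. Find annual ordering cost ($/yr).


Number of orders = D/Q = 139.4574
Cost = 139.4574 * 112.6055 = 15703.6660

15703.6660 $/yr


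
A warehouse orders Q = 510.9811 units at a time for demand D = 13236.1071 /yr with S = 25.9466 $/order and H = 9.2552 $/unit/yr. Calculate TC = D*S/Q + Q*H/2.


Ordering cost = D*S/Q = 672.1031
Holding cost = Q*H/2 = 2364.6161
TC = 672.1031 + 2364.6161 = 3036.7192

3036.7192 $/yr


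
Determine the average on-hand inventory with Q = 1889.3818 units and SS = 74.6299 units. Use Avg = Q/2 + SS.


Q/2 = 944.6909
Avg = 944.6909 + 74.6299 = 1019.3208

1019.3208 units


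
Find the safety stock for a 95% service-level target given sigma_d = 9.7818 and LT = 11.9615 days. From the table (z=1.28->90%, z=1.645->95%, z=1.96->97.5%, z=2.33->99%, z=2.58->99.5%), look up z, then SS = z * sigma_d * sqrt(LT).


From the table, SL = 95% corresponds to z = 1.645
sqrt(LT) = sqrt(11.9615) = 3.4585
SS = 1.645 * 9.7818 * 3.4585 = 55.6516

55.6516 units


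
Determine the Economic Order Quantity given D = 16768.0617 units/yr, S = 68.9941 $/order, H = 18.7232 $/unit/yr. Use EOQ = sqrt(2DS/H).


2*D*S = 2 * 16768.0617 * 68.9941 = 2313794.6515
2*D*S/H = 123579.0170
EOQ = sqrt(123579.0170) = 351.5381

351.5381 units


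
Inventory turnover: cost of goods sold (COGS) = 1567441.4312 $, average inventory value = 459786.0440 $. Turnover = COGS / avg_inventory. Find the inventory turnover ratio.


Turnover = 1567441.4312 / 459786.0440 = 3.4091

3.4091


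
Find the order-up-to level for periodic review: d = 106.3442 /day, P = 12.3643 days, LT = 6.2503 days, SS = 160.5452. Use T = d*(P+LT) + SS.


P + LT = 18.6146
d*(P+LT) = 106.3442 * 18.6146 = 1979.5547
T = 1979.5547 + 160.5452 = 2140.0999

2140.0999 units


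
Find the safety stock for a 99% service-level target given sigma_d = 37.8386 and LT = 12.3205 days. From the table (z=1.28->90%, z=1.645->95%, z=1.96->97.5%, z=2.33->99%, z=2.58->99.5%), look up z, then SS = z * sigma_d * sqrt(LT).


From the table, SL = 99% corresponds to z = 2.33
sqrt(LT) = sqrt(12.3205) = 3.5101
SS = 2.33 * 37.8386 * 3.5101 = 309.4604

309.4604 units


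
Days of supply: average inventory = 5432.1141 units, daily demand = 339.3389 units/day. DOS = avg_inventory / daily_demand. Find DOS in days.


DOS = 5432.1141 / 339.3389 = 16.0079

16.0079 days


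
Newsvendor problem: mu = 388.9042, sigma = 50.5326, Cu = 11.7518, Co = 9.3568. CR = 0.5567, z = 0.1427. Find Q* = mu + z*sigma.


CR = Cu/(Cu+Co) = 11.7518/(11.7518+9.3568) = 0.5567
z = 0.1427
Q* = 388.9042 + 0.1427 * 50.5326 = 396.1152

396.1152 units


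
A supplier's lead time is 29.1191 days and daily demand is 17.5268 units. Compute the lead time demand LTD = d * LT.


LTD = 17.5268 * 29.1191 = 510.3646

510.3646 units


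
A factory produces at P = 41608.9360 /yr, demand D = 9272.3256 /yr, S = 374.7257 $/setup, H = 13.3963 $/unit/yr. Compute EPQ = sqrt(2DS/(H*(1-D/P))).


1 - D/P = 1 - 0.2228 = 0.7772
H*(1-D/P) = 10.4110
2DS = 6949157.4022
EPQ = sqrt(667481.7568) = 816.9956

816.9956 units


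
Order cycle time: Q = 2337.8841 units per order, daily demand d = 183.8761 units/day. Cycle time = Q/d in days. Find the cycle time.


Cycle = 2337.8841 / 183.8761 = 12.7145

12.7145 days


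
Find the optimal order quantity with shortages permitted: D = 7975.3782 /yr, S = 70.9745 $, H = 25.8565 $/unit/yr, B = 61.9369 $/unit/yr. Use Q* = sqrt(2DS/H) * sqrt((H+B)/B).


sqrt(2DS/H) = 209.2459
sqrt((H+B)/B) = 1.1906
Q* = 209.2459 * 1.1906 = 249.1226

249.1226 units


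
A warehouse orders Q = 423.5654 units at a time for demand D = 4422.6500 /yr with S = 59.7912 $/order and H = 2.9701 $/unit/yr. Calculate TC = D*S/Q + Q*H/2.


Ordering cost = D*S/Q = 624.3087
Holding cost = Q*H/2 = 629.0158
TC = 624.3087 + 629.0158 = 1253.3245

1253.3245 $/yr


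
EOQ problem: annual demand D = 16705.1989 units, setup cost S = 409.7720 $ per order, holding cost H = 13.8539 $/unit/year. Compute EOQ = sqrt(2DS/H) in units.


2*D*S = 2 * 16705.1989 * 409.7720 = 13690645.5273
2*D*S/H = 988215.9917
EOQ = sqrt(988215.9917) = 994.0905

994.0905 units


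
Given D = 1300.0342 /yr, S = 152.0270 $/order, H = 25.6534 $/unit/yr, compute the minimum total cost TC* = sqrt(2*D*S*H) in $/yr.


2*D*S*H = 10140291.3093
TC* = sqrt(10140291.3093) = 3184.3824

3184.3824 $/yr


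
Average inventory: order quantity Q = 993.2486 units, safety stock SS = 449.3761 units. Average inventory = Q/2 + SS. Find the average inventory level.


Q/2 = 496.6243
Avg = 496.6243 + 449.3761 = 946.0004

946.0004 units


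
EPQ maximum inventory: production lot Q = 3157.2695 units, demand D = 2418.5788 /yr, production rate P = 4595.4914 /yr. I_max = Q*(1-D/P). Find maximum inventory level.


D/P = 0.5263
1 - D/P = 0.4737
I_max = 3157.2695 * 0.4737 = 1495.6180

1495.6180 units


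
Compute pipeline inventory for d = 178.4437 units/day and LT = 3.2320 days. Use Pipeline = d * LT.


Pipeline = 178.4437 * 3.2320 = 576.7300

576.7300 units


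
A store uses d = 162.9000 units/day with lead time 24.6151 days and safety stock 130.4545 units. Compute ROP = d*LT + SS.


d*LT = 162.9000 * 24.6151 = 4009.7998
ROP = 4009.7998 + 130.4545 = 4140.2543

4140.2543 units


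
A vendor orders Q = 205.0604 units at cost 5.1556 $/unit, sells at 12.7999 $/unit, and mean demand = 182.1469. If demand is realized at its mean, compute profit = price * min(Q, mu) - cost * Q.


Sales at mu = min(205.0604, 182.1469) = 182.1469
Revenue = 12.7999 * 182.1469 = 2331.4621
Total cost = 5.1556 * 205.0604 = 1057.2094
Profit = 2331.4621 - 1057.2094 = 1274.2527

1274.2527 $


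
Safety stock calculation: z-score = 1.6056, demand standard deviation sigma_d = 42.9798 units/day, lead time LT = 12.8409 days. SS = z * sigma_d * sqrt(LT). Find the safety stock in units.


sqrt(LT) = sqrt(12.8409) = 3.5834
SS = 1.6056 * 42.9798 * 3.5834 = 247.2860

247.2860 units


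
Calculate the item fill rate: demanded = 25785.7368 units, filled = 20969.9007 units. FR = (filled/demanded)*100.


FR = 20969.9007 / 25785.7368 * 100 = 81.3236

81.3236%


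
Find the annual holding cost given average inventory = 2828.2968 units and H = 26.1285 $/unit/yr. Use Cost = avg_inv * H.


Cost = 2828.2968 * 26.1285 = 73899.1529

73899.1529 $/yr


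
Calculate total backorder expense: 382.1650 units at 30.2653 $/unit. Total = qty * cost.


Total = 382.1650 * 30.2653 = 11566.3384

11566.3384 $


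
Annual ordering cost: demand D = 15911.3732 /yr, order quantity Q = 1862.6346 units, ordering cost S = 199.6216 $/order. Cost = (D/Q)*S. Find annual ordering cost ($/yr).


Number of orders = D/Q = 8.5424
Cost = 8.5424 * 199.6216 = 1705.2479

1705.2479 $/yr


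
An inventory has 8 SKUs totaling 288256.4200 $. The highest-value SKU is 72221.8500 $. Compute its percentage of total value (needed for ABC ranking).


Top item = 72221.8500
Total = 288256.4200
Percentage = 72221.8500 / 288256.4200 * 100 = 25.0547

25.0547%


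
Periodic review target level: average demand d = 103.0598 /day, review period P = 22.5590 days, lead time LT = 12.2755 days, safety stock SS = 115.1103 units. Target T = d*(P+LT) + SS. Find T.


P + LT = 34.8345
d*(P+LT) = 103.0598 * 34.8345 = 3590.0366
T = 3590.0366 + 115.1103 = 3705.1469

3705.1469 units


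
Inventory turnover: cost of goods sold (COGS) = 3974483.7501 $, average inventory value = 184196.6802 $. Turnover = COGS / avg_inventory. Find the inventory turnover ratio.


Turnover = 3974483.7501 / 184196.6802 = 21.5774

21.5774


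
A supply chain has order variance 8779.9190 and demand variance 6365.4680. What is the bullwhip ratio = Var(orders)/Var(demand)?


BW = 8779.9190 / 6365.4680 = 1.3793

1.3793


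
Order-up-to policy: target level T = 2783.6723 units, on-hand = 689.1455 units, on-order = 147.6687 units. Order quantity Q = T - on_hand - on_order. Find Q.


Inventory position = OH + OO = 689.1455 + 147.6687 = 836.8142
Q = 2783.6723 - 836.8142 = 1946.8581

1946.8581 units


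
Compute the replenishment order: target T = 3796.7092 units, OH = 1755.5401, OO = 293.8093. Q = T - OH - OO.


Inventory position = OH + OO = 1755.5401 + 293.8093 = 2049.3494
Q = 3796.7092 - 2049.3494 = 1747.3598

1747.3598 units


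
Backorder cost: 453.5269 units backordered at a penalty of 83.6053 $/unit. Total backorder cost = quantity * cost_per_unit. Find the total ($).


Total = 453.5269 * 83.6053 = 37917.2525

37917.2525 $


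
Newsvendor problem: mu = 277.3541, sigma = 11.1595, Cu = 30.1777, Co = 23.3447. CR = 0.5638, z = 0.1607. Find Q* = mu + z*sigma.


CR = Cu/(Cu+Co) = 30.1777/(30.1777+23.3447) = 0.5638
z = 0.1607
Q* = 277.3541 + 0.1607 * 11.1595 = 279.1474

279.1474 units


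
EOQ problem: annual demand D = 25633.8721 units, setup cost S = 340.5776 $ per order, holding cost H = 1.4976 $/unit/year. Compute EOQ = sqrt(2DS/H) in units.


2*D*S = 2 * 25633.8721 * 340.5776 = 17460645.2770
2*D*S/H = 11659084.7203
EOQ = sqrt(11659084.7203) = 3414.5402

3414.5402 units


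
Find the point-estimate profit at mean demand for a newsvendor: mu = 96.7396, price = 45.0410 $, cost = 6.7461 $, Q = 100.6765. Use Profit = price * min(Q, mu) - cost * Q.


Sales at mu = min(100.6765, 96.7396) = 96.7396
Revenue = 45.0410 * 96.7396 = 4357.2483
Total cost = 6.7461 * 100.6765 = 679.1737
Profit = 4357.2483 - 679.1737 = 3678.0746

3678.0746 $


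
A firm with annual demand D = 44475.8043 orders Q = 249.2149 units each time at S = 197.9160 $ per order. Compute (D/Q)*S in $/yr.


Number of orders = D/Q = 178.4637
Cost = 178.4637 * 197.9160 = 35320.8146

35320.8146 $/yr


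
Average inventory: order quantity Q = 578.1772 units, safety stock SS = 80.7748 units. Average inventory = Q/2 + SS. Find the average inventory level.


Q/2 = 289.0886
Avg = 289.0886 + 80.7748 = 369.8634

369.8634 units


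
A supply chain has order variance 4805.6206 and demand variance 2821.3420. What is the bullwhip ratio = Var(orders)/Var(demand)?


BW = 4805.6206 / 2821.3420 = 1.7033

1.7033


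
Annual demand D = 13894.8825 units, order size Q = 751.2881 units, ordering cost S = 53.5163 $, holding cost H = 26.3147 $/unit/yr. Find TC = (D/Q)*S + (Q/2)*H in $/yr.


Ordering cost = D*S/Q = 989.7704
Holding cost = Q*H/2 = 9884.9605
TC = 989.7704 + 9884.9605 = 10874.7309

10874.7309 $/yr


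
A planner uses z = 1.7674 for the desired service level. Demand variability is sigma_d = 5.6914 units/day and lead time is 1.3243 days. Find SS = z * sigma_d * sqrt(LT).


sqrt(LT) = sqrt(1.3243) = 1.1508
SS = 1.7674 * 5.6914 * 1.1508 = 11.5757

11.5757 units


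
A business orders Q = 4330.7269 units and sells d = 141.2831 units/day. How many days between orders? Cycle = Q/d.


Cycle = 4330.7269 / 141.2831 = 30.6528

30.6528 days


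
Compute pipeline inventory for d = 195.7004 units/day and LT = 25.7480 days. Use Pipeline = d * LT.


Pipeline = 195.7004 * 25.7480 = 5038.8939

5038.8939 units


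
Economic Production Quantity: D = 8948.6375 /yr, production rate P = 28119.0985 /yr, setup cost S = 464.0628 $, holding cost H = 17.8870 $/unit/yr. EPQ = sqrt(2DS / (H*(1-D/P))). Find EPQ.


1 - D/P = 1 - 0.3182 = 0.6818
H*(1-D/P) = 12.1946
2DS = 8305459.5489
EPQ = sqrt(681075.0905) = 825.2727

825.2727 units


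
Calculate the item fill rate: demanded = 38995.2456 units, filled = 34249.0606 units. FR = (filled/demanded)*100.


FR = 34249.0606 / 38995.2456 * 100 = 87.8288

87.8288%


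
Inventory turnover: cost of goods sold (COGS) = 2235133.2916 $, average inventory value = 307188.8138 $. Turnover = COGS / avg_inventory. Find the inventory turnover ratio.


Turnover = 2235133.2916 / 307188.8138 = 7.2761

7.2761


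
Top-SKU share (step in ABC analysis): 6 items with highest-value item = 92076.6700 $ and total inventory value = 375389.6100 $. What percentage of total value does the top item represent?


Top item = 92076.6700
Total = 375389.6100
Percentage = 92076.6700 / 375389.6100 * 100 = 24.5283

24.5283%


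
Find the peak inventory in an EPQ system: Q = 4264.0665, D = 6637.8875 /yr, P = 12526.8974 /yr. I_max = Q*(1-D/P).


D/P = 0.5299
1 - D/P = 0.4701
I_max = 4264.0665 * 0.4701 = 2004.5770

2004.5770 units


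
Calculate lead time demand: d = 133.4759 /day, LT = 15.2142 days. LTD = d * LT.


LTD = 133.4759 * 15.2142 = 2030.7290

2030.7290 units


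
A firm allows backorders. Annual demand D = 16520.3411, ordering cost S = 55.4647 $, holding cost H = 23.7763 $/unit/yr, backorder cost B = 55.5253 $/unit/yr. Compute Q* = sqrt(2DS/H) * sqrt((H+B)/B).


sqrt(2DS/H) = 277.6264
sqrt((H+B)/B) = 1.1951
Q* = 277.6264 * 1.1951 = 331.7846

331.7846 units


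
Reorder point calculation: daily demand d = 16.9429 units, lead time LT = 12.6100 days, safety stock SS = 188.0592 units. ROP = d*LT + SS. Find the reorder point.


d*LT = 16.9429 * 12.6100 = 213.6500
ROP = 213.6500 + 188.0592 = 401.7092

401.7092 units


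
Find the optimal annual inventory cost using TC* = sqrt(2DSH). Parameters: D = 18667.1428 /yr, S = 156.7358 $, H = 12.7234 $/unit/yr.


2*D*S*H = 74452490.7234
TC* = sqrt(74452490.7234) = 8628.5857

8628.5857 $/yr


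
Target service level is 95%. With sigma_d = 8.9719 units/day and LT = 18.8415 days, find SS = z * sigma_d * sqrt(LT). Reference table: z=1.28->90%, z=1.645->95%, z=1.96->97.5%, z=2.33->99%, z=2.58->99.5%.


From the table, SL = 95% corresponds to z = 1.645
sqrt(LT) = sqrt(18.8415) = 4.3407
SS = 1.645 * 8.9719 * 4.3407 = 64.0631

64.0631 units
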